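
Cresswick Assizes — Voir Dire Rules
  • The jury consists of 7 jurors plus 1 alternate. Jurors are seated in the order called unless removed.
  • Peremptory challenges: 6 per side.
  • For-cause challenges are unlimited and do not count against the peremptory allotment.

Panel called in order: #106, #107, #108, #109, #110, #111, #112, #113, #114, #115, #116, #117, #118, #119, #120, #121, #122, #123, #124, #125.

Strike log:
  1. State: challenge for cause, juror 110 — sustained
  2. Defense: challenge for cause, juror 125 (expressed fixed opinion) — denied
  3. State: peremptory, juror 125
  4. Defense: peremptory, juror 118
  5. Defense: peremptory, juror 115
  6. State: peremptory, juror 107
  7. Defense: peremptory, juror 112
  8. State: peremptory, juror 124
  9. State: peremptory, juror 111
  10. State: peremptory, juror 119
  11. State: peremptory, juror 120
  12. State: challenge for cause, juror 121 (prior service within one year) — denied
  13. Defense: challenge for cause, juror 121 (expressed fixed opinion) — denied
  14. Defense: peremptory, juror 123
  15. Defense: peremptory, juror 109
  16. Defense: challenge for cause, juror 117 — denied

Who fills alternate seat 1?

122

Removed: #107, #109, #110, #111, #112, #115, #118, #119, #120, #123, #124, #125. (#117, #121 stay — for-cause denied.)
Seating in order: seats 1–7 → #106, #108, #113, #114, #116, #117, #121; alternates → #122.
So alternate 1 is #122.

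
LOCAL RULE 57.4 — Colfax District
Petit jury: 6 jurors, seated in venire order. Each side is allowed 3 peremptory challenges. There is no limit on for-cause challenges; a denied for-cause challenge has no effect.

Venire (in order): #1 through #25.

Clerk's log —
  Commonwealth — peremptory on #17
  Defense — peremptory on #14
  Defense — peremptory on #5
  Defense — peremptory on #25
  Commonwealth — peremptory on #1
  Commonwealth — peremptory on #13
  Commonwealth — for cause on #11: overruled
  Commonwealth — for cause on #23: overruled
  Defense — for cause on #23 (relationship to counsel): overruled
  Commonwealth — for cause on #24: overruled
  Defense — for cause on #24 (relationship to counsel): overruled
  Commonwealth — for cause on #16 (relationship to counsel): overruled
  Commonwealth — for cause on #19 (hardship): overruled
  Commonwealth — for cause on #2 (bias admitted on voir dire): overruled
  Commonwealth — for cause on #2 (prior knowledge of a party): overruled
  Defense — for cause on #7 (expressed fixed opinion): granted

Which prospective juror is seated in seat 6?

Removed: #1, #5, #7, #13, #14, #17, #25. (#2, #11, #16, #19, #23, #24 stay — for-cause denied.)
Seating in order: seats 1–6 → #2, #3, #4, #6, #8, #9.
So seat 6 is #9.

9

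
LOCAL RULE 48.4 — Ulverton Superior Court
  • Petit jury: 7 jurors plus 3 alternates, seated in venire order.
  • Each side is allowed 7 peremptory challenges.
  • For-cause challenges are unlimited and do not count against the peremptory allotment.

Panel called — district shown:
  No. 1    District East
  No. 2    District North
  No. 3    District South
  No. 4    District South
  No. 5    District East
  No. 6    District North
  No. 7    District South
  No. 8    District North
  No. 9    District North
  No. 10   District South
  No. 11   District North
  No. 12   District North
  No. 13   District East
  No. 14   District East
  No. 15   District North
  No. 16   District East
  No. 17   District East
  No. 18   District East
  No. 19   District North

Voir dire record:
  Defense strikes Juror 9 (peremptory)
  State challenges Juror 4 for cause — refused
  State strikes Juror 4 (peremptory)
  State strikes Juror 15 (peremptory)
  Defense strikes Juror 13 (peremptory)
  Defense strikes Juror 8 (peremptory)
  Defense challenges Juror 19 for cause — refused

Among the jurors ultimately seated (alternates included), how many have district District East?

Removed: #4, #8, #9, #13, #15.
Seated (10 incl. alternates): #1, #2, #3, #5, #6, #7, #10, #11, #12, #14.
Of those, in District East: #1, #5, #14 → 3.

3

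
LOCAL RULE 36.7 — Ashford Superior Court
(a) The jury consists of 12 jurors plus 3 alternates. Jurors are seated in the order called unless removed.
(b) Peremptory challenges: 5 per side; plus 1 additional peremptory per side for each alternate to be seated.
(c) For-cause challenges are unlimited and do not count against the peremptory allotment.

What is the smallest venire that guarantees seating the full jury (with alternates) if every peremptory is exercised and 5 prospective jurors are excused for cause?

36

Seats to fill: 12 + 3 alternates = 15.
Peremptories: 5 + 1×3 = 8 per side × 2 sides = 16.
For-cause removals: 5.
Minimum venire: 15 + 16 + 5 = 36.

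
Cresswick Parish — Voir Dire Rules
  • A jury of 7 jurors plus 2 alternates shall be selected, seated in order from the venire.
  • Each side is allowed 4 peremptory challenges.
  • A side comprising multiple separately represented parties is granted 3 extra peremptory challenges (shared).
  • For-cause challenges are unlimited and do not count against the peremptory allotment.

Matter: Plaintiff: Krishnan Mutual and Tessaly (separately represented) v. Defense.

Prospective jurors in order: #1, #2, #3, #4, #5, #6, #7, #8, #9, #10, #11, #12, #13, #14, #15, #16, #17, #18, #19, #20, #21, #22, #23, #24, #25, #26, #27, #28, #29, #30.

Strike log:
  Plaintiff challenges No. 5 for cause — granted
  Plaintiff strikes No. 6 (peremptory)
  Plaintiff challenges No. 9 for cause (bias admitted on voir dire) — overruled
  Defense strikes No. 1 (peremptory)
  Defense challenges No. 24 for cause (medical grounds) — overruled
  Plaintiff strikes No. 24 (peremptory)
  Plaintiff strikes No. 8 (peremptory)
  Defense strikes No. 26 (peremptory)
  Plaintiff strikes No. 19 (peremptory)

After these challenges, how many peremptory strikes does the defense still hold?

Defense allotment: 4.
Defense peremptories used: #1, #26 — 2 (the for-cause on #24 doesn't count).
Remaining: 4 − 2 = 2.

2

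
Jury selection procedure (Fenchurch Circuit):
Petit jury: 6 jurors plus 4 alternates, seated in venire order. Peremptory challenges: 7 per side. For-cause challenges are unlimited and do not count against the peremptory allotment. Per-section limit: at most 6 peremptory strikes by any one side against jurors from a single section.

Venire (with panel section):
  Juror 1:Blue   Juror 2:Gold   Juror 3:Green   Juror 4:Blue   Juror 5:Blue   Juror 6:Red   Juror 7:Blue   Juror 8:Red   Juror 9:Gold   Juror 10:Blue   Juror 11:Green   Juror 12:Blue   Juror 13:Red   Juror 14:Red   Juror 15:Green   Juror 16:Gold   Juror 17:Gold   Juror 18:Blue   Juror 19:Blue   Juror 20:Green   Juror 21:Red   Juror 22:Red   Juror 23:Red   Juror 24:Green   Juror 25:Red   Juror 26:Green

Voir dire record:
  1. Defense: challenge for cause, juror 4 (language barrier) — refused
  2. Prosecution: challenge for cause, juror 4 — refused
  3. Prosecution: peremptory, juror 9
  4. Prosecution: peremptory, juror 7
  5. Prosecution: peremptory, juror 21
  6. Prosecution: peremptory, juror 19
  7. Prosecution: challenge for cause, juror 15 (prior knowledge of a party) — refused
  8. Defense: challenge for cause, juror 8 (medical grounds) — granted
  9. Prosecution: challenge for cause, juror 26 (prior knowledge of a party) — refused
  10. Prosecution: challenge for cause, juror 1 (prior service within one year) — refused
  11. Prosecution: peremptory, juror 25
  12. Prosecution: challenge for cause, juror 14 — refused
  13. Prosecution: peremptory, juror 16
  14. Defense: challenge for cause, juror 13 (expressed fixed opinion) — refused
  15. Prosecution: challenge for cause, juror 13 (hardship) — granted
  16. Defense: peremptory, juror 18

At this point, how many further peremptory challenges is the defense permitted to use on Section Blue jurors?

Defense peremptories so far: #18 — 1 of 7 used, 6 left overall.
Against Section Blue: #18 — 1 used; per-section cap 6 leaves 5.
Binding limit: min(6, 5) = 5.

5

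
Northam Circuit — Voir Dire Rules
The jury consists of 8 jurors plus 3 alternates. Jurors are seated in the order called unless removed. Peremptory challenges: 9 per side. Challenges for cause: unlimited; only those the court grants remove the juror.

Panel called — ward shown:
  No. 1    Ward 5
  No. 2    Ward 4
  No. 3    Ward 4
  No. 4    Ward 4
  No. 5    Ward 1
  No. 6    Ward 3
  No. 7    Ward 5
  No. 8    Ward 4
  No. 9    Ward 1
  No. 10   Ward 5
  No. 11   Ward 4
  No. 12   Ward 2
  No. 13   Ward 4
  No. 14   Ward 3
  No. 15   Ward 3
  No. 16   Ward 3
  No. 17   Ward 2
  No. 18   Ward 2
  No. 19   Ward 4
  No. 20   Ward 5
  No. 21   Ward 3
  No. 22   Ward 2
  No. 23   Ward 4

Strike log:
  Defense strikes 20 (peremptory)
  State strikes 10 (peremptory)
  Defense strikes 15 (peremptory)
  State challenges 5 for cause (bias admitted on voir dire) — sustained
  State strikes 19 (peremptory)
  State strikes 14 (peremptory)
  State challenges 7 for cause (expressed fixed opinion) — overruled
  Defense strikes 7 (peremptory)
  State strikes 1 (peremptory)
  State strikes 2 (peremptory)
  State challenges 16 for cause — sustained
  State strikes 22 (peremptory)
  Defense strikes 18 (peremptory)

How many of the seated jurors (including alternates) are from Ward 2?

2

Removed: #1, #2, #5, #7, #10, #14, #15, #16, #18, #19, #20, #22.
Seated (11 incl. alternates): #3, #4, #6, #8, #9, #11, #12, #13, #17, #21, #23.
Of those, in Ward 2: #12, #17 → 2.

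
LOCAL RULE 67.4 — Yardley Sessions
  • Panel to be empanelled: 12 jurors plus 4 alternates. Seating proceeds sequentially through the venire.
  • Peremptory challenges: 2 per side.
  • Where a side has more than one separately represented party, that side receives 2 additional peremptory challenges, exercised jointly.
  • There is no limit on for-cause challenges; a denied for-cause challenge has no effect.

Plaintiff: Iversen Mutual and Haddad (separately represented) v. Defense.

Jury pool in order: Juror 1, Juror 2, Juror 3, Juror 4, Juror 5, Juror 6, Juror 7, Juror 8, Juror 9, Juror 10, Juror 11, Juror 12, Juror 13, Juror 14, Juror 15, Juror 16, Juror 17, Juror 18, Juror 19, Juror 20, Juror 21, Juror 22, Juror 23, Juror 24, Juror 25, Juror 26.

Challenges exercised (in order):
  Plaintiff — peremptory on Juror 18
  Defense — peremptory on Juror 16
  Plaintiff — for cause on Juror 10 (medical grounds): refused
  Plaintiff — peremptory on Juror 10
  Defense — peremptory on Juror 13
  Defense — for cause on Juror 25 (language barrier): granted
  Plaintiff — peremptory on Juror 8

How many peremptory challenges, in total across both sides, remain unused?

1

Plaintiff allotment: 2 base + 2 multi-party = 4. Defense allotment: 2.
Plaintiff peremptories used: #18, #10, #8 — 3 (the for-cause on #10 doesn't count).
Defense peremptories used: #16, #13 — 2 (the for-cause on #25 doesn't count).
Remaining: (4 − 3) + (2 − 2) = 1.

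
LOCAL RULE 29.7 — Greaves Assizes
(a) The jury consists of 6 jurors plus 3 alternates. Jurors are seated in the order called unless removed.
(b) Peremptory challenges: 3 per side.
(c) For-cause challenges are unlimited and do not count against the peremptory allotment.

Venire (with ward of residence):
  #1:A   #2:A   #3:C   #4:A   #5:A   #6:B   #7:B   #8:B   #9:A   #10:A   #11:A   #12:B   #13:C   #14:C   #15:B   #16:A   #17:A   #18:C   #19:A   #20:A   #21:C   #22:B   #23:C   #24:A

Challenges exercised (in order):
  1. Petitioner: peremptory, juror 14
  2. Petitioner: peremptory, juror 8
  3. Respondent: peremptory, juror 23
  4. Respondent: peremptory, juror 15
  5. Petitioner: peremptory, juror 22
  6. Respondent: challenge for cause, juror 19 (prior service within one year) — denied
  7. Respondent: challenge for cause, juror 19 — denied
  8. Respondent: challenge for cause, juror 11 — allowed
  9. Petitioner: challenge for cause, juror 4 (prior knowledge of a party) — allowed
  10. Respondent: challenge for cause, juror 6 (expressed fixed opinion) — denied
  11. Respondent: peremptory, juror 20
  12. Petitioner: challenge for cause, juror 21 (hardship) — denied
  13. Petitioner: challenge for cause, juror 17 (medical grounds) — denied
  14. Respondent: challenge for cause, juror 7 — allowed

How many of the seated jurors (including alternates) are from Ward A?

5

Removed: #4, #7, #8, #11, #14, #15, #20, #22, #23.
Seated (9 incl. alternates): #1, #2, #3, #5, #6, #9, #10, #12, #13.
Of those, in Ward A: #1, #2, #5, #9, #10 → 5.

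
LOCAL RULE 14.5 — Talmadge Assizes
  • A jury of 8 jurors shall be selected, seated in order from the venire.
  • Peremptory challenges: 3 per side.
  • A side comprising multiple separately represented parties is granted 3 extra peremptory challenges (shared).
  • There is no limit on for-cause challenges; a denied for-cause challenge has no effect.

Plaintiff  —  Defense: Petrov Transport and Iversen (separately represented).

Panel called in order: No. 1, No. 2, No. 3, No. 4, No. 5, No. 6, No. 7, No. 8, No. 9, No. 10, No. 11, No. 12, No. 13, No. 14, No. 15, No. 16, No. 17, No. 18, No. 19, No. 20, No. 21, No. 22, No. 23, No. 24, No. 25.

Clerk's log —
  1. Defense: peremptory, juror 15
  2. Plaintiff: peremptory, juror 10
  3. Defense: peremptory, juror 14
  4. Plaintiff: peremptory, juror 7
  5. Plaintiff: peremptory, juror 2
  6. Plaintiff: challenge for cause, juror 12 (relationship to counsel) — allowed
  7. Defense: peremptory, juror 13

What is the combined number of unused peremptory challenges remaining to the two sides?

3

Plaintiff allotment: 3. Defense allotment: 3 base + 3 multi-party = 6.
Plaintiff peremptories used: #10, #7, #2 — 3 (the for-cause on #12 doesn't count).
Defense peremptories used: #15, #14, #13 — 3.
Remaining: (3 − 3) + (6 − 3) = 3.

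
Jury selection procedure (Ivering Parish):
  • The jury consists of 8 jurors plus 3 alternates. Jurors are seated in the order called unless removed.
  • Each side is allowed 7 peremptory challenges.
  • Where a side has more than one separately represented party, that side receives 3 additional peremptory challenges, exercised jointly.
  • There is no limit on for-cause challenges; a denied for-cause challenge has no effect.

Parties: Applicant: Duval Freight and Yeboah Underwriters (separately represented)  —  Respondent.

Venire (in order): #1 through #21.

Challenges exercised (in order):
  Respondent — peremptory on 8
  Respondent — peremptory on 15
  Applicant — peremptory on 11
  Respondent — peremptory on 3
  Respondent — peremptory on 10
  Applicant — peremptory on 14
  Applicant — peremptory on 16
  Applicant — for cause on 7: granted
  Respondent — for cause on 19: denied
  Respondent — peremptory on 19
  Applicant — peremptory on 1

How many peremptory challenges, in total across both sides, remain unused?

8

Applicant allotment: 7 base + 3 multi-party = 10. Respondent allotment: 7.
Applicant peremptories used: #11, #14, #16, #1 — 4 (the for-cause on #7 doesn't count).
Respondent peremptories used: #8, #15, #3, #10, #19 — 5 (the for-cause on #19 doesn't count).
Remaining: (10 − 4) + (7 − 5) = 8.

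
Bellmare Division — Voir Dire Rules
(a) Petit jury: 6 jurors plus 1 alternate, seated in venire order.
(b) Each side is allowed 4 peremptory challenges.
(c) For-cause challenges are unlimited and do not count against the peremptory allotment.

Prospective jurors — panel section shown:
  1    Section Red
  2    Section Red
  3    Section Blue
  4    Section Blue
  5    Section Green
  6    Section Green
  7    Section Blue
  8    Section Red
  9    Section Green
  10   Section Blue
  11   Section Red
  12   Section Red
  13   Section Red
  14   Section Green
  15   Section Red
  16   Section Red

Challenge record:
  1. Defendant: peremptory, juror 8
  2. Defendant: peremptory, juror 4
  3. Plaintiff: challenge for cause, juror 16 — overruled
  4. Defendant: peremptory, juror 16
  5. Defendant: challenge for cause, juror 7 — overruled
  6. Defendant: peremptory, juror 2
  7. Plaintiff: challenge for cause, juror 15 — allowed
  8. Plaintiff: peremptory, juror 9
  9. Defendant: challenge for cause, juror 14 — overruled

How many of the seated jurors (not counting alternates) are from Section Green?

2

Removed: #2, #4, #8, #9, #15, #16.
Seated jurors 1–6: #1, #3, #5, #6, #7, #10 (alternates #11 not counted).
Of those, in Section Green: #5, #6 → 2.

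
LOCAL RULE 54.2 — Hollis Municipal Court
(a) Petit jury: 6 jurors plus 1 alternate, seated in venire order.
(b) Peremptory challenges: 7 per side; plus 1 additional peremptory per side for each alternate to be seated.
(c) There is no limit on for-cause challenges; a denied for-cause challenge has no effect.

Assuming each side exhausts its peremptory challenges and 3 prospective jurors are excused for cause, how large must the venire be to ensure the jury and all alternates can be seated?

26

Seats to fill: 6 + 1 alternates = 7.
Peremptories: 7 + 1×1 = 8 per side × 2 sides = 16.
For-cause removals: 3.
Minimum venire: 7 + 16 + 3 = 26.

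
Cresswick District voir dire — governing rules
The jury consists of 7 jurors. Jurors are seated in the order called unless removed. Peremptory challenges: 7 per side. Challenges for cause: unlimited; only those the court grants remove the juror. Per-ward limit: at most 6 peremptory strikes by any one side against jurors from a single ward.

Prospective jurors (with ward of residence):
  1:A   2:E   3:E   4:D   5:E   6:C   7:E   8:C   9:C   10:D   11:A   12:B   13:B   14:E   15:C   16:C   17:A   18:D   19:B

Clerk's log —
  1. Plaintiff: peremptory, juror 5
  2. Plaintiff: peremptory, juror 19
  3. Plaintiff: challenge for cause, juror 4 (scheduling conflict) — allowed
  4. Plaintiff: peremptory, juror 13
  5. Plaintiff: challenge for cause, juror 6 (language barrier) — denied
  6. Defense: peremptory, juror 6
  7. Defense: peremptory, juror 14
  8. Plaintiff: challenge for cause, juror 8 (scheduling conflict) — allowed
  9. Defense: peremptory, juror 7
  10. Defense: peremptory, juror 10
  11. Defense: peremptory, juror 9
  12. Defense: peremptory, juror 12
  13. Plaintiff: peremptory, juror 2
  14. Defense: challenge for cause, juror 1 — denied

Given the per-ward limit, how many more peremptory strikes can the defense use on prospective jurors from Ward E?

1

Defense peremptories so far: #6, #14, #7, #10, #9, #12 — 6 of 7 used, 1 left overall.
Against Ward E: #14, #7 — 2 used; per-ward cap 6 leaves 4.
Binding limit: min(1, 4) = 1.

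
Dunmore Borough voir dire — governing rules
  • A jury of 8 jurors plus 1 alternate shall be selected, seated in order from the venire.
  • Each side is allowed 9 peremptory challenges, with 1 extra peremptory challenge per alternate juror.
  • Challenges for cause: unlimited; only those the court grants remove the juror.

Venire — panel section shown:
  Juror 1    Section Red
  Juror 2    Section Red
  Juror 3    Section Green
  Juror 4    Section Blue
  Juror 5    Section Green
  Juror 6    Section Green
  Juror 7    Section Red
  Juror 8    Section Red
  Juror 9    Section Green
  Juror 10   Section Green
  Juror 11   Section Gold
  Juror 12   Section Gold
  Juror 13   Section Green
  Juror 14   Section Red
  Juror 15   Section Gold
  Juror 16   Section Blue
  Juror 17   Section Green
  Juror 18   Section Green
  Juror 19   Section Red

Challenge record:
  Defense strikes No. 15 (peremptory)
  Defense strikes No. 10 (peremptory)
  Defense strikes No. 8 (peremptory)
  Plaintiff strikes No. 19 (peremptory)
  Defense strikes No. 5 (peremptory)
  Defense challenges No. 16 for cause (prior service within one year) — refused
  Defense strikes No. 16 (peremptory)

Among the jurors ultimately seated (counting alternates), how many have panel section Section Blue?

Removed: #5, #8, #10, #15, #16, #19.
Seated (9 incl. alternates): #1, #2, #3, #4, #6, #7, #9, #11, #12.
Of those, in Section Blue: #4 → 1.

1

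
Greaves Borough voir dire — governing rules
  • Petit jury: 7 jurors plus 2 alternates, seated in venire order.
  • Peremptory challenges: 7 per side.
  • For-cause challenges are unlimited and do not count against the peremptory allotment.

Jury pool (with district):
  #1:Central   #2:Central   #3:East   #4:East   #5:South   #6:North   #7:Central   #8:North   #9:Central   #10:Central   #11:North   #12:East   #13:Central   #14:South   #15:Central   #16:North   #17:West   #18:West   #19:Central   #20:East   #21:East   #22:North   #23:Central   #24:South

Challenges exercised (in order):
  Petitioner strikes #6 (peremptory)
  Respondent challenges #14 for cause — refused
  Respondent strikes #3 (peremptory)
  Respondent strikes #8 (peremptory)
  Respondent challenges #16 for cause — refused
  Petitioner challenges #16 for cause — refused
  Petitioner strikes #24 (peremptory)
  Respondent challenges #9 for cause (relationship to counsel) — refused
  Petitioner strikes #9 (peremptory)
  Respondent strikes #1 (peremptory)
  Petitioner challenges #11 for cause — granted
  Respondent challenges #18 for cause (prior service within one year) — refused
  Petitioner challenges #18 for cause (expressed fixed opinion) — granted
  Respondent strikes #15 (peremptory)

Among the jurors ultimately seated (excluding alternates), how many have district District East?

2

Removed: #1, #3, #6, #8, #9, #11, #15, #18, #24.
Seated jurors 1–7: #2, #4, #5, #7, #10, #12, #13 (alternates #14, #16 not counted).
Of those, in District East: #4, #12 → 2.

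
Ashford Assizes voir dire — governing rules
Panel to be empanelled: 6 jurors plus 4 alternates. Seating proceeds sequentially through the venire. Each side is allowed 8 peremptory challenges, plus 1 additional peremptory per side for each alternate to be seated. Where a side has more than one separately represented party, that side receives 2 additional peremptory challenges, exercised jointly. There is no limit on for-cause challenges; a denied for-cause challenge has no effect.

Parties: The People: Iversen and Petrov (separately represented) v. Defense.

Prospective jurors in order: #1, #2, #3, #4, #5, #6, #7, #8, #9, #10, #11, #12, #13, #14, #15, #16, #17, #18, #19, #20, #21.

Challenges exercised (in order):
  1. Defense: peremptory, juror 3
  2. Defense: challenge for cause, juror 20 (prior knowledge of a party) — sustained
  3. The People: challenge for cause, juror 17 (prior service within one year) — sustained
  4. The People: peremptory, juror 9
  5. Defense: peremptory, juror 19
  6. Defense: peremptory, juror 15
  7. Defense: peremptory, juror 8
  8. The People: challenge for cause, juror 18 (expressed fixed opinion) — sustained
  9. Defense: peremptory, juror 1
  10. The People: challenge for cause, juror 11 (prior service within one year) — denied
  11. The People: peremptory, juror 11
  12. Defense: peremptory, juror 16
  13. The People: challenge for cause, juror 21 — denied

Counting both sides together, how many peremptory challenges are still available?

The People allotment: 8 base + 1 × 4 alternates + 2 multi-party = 14. Defense allotment: 8 base + 1 × 4 alternates = 12.
The People peremptories used: #9, #11 — 2 (for-cause on #17, #18, #11, #21 don't count).
Defense peremptories used: #3, #19, #15, #8, #1, #16 — 6 (the for-cause on #20 doesn't count).
Remaining: (14 − 2) + (12 − 6) = 18.

18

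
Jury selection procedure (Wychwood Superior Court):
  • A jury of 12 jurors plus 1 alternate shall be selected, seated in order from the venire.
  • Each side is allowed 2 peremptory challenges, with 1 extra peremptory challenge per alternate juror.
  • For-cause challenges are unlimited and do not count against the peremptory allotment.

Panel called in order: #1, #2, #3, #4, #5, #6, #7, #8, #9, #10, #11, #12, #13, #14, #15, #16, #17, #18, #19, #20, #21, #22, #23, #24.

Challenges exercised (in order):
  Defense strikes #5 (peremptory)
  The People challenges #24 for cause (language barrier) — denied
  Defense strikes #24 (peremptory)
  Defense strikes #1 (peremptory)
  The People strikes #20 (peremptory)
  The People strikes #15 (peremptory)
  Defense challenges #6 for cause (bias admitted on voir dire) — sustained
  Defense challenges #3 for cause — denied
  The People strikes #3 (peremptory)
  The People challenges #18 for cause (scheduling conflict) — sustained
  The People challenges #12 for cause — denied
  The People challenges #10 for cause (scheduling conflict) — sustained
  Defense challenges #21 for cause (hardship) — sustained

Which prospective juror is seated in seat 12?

Removed: #1, #3, #5, #6, #10, #15, #18, #20, #21, #24. (#12 stays — for-cause denied.)
Seating in order: seats 1–12 → #2, #4, #7, #8, #9, #11, #12, #13, #14, #16, #17, #19; alternates → #22.
So seat 12 is #19.

19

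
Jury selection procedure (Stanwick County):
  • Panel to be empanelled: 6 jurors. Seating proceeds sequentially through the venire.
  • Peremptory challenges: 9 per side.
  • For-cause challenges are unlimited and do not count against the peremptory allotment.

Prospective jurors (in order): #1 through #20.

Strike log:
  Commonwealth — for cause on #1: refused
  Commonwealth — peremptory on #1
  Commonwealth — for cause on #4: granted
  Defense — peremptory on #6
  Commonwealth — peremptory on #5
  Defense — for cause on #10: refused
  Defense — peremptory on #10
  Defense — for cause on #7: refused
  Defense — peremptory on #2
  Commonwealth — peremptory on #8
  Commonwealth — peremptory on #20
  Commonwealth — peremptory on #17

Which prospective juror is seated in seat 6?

Removed: #1, #2, #4, #5, #6, #8, #10, #17, #20. (#7 stays — for-cause denied.)
Seating in order: seats 1–6 → #3, #7, #9, #11, #12, #13.
So seat 6 is #13.

13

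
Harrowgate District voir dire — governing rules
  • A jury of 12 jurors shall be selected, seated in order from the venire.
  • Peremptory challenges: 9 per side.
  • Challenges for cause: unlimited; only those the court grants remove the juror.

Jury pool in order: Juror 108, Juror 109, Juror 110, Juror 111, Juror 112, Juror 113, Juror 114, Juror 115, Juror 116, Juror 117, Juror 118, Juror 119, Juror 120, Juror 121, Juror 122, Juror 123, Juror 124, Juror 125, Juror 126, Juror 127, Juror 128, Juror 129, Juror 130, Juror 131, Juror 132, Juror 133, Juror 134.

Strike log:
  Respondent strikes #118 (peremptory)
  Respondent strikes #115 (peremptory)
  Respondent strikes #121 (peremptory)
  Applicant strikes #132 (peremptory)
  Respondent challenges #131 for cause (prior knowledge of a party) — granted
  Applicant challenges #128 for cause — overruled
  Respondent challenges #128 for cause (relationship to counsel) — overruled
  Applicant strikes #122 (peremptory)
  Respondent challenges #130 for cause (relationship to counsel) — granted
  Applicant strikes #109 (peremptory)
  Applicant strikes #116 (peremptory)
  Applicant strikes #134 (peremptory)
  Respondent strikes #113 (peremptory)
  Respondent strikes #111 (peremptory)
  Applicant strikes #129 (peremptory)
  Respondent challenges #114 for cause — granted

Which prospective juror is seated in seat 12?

128

Removed: #109, #111, #113, #114, #115, #116, #118, #121, #122, #129, #130, #131, #132, #134. (#128 stays — for-cause denied.)
Filling seats in venire order through position 12: #108, #110, #112, #117, #119, #120, #123, #124, #125, #126, #127, #128.
So seat 12 is #128.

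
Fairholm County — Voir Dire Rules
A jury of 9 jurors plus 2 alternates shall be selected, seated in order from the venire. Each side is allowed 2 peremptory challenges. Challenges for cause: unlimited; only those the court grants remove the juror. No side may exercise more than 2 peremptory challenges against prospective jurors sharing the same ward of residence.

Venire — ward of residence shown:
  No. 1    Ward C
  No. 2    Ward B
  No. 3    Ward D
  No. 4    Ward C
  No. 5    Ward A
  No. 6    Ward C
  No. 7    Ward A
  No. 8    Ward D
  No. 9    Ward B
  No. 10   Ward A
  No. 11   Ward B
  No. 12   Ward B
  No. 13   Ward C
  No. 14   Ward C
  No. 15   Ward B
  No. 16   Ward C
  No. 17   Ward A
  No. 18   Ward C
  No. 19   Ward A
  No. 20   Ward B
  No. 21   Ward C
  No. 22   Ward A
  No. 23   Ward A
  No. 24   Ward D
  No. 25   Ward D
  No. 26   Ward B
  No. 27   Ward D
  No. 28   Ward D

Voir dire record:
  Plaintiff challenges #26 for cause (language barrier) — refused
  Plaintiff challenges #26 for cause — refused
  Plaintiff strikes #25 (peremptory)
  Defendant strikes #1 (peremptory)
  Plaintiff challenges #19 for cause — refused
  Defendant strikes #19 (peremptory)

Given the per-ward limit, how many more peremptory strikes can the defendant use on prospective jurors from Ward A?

0

Defendant peremptories so far: #1, #19 — 2 of 2 used, 0 left overall.
Against Ward A: #19 — 1 used; per-ward cap 2 leaves 1.
Binding limit: min(0, 1) = 0.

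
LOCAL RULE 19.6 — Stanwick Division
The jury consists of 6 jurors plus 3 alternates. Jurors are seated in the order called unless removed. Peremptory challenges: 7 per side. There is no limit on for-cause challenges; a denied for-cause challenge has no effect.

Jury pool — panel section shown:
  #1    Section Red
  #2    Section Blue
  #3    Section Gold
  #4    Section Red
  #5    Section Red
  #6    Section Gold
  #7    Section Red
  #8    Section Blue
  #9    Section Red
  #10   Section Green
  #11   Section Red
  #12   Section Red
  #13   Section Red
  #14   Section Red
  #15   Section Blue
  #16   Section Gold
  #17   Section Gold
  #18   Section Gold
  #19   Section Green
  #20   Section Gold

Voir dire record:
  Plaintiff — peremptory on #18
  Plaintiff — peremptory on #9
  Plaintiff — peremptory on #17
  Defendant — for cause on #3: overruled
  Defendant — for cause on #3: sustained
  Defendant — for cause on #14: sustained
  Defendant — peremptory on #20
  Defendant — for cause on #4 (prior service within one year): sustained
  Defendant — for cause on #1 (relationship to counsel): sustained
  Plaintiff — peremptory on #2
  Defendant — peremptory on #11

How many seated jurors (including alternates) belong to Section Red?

Removed: #1, #2, #3, #4, #9, #11, #14, #17, #18, #20.
Seated (9 incl. alternates): #5, #6, #7, #8, #10, #12, #13, #15, #16.
Of those, in Section Red: #5, #7, #12, #13 → 4.

4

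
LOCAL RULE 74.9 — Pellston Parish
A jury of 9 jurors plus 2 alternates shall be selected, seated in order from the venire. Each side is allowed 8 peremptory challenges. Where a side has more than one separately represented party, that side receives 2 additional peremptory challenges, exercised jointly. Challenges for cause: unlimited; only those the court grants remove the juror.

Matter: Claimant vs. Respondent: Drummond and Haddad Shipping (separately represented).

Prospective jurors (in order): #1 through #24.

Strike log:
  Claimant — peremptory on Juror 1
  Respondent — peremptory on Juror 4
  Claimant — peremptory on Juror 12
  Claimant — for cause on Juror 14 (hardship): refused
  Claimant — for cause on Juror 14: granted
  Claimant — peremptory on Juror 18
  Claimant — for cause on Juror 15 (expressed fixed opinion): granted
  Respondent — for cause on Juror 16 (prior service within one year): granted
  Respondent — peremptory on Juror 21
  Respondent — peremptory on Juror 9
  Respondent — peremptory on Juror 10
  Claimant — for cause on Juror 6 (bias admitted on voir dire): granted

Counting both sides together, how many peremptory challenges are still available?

11

Claimant allotment: 8. Respondent allotment: 8 base + 2 multi-party = 10.
Claimant peremptories used: #1, #12, #18 — 3 (for-cause on #14, #14, #15, #6 don't count).
Respondent peremptories used: #4, #21, #9, #10 — 4 (the for-cause on #16 doesn't count).
Remaining: (8 − 3) + (10 − 4) = 11.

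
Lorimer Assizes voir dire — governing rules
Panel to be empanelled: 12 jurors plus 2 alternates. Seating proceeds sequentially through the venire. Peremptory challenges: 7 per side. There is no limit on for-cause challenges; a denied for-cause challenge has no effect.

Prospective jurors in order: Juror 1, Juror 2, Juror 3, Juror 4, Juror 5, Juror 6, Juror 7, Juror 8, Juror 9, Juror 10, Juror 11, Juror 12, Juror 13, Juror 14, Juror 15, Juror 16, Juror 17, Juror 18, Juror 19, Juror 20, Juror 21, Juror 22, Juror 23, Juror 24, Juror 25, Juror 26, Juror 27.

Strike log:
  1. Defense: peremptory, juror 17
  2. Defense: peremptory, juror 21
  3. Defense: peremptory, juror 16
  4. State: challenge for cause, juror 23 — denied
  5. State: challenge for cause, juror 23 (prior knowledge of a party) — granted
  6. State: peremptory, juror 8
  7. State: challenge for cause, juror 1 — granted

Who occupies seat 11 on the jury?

Removed: #1, #8, #16, #17, #21, #23.
Filling seats in venire order through position 11: #2, #3, #4, #5, #6, #7, #9, #10, #11, #12, #13.
So seat 11 is #13.

13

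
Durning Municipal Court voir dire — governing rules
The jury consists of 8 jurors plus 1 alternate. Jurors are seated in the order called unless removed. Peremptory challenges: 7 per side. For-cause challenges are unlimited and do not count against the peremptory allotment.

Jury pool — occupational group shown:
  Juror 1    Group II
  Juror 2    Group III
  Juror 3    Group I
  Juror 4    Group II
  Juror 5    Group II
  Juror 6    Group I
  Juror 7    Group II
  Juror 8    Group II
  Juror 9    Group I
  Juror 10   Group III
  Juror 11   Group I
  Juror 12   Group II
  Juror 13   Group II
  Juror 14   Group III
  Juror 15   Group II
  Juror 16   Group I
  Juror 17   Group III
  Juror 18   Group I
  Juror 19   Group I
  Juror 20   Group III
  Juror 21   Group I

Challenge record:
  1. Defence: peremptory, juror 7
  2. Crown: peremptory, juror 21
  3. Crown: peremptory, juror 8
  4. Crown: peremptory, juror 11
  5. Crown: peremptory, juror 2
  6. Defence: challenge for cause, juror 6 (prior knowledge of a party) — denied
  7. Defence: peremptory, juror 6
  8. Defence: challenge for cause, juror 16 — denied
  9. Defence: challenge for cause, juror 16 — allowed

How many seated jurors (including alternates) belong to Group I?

2

Removed: #2, #6, #7, #8, #11, #16, #21.
Seated (9 incl. alternates): #1, #3, #4, #5, #9, #10, #12, #13, #14.
Of those, in Group I: #3, #9 → 2.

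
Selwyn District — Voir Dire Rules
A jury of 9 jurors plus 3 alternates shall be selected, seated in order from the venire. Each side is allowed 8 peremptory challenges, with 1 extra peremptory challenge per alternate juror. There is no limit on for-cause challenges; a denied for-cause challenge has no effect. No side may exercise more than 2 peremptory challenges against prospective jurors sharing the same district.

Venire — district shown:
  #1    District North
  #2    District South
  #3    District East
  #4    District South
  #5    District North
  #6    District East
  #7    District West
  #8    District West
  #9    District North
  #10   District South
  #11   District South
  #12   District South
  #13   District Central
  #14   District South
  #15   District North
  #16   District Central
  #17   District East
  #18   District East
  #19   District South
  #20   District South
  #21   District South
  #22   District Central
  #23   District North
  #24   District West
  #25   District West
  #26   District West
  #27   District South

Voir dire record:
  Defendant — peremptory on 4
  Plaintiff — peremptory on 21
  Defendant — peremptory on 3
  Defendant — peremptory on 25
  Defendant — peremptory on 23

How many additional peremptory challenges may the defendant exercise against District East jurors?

Defendant peremptories so far: #4, #3, #25, #23 — 4 of 11 used, 7 left overall.
Against District East: #3 — 1 used; per-district cap 2 leaves 1.
Binding limit: min(7, 1) = 1.

1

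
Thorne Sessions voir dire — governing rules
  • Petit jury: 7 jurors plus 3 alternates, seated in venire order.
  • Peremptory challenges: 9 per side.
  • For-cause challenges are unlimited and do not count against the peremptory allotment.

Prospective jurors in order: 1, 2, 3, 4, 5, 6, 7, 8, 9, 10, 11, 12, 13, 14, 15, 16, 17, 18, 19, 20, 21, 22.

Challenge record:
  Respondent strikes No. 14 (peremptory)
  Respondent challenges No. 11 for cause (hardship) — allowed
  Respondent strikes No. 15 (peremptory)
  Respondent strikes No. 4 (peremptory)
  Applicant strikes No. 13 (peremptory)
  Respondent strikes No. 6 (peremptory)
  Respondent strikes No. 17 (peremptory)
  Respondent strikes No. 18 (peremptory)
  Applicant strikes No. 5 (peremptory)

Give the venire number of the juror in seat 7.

Removed: #4, #5, #6, #11, #13, #14, #15, #17, #18.
Filling seats in venire order through position 7: #1, #2, #3, #7, #8, #9, #10.
So seat 7 is #10.

10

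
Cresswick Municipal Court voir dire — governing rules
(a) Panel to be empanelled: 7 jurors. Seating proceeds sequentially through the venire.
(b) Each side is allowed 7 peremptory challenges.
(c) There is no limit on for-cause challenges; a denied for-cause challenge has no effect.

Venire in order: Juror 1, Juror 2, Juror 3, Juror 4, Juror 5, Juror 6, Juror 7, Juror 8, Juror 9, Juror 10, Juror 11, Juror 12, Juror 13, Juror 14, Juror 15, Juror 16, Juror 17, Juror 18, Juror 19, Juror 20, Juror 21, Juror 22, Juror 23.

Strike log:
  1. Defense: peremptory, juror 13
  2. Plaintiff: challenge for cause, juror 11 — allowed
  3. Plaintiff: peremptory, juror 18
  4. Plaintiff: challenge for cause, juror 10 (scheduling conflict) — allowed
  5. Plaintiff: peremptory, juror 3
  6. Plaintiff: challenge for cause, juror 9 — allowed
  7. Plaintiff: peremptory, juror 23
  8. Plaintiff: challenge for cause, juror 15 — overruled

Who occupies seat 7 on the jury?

Removed: #3, #9, #10, #11, #13, #18, #23. (#15 stays — for-cause denied.)
Seating in order: seats 1–7 → #1, #2, #4, #5, #6, #7, #8.
So seat 7 is #8.

8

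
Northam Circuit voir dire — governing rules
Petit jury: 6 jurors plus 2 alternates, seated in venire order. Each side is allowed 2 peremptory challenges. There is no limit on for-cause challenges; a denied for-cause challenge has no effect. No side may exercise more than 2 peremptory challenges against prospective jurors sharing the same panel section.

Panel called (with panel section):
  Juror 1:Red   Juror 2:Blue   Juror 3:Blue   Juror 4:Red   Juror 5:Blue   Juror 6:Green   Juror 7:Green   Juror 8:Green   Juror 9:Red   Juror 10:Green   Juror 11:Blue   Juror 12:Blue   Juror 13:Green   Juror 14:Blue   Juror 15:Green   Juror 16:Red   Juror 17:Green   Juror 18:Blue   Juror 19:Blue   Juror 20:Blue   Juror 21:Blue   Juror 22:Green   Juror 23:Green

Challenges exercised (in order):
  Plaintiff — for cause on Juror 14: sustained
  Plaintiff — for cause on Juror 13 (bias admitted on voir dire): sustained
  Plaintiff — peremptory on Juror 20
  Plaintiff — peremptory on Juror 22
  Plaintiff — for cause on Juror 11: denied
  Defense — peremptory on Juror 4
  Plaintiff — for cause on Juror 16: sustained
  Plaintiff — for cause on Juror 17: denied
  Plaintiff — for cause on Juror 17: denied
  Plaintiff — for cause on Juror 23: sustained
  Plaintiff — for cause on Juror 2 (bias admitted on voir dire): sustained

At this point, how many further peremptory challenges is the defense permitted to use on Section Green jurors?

1

Defense peremptories so far: #4 — 1 of 2 used, 1 left overall.
Against Section Green: none yet — per-section cap 2 leaves 2.
Binding limit: min(1, 2) = 1.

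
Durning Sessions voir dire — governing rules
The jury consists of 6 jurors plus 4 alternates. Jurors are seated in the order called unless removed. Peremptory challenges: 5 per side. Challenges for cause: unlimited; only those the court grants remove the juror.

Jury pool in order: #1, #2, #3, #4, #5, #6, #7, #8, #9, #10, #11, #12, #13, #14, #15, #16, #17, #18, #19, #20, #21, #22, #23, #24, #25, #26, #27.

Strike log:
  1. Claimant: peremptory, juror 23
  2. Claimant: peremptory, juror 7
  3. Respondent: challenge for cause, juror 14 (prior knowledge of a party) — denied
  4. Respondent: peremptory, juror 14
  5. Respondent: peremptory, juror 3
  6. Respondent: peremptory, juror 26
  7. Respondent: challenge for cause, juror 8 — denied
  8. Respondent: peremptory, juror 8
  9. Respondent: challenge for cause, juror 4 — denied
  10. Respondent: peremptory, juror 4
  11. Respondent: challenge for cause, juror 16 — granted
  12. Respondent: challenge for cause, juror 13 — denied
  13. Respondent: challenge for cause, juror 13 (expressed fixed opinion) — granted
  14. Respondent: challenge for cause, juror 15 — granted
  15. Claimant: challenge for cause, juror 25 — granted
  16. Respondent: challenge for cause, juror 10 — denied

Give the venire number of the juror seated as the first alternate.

Removed: #3, #4, #7, #8, #13, #14, #15, #16, #23, #25, #26. (#10 stays — for-cause denied.)
Seating in order: seats 1–6 → #1, #2, #5, #6, #9, #10; alternates → #11, #12, #17, #18.
So alternate 1 is #11.

11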